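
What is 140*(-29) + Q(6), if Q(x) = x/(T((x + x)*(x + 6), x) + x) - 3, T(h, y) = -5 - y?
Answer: -20321/5 ≈ -4064.2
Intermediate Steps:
Q(x) = -3 - x/5 (Q(x) = x/((-5 - x) + x) - 3 = x/(-5) - 3 = -x/5 - 3 = -3 - x/5)
140*(-29) + Q(6) = 140*(-29) + (-3 - ⅕*6) = -4060 + (-3 - 6/5) = -4060 - 21/5 = -20321/5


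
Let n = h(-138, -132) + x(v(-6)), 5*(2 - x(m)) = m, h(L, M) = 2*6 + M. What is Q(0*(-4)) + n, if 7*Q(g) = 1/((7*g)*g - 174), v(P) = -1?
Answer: -717407/6090 ≈ -117.80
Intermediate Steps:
h(L, M) = 12 + M
x(m) = 2 - m/5
n = -589/5 (n = (12 - 132) + (2 - ⅕*(-1)) = -120 + (2 + ⅕) = -120 + 11/5 = -589/5 ≈ -117.80)
Q(g) = 1/(7*(-174 + 7*g²)) (Q(g) = 1/(7*((7*g)*g - 174)) = 1/(7*(7*g² - 174)) = 1/(7*(-174 + 7*g²)))
Q(0*(-4)) + n = 1/(7*(-174 + 7*(0*(-4))²)) - 589/5 = 1/(7*(-174 + 7*0²)) - 589/5 = 1/(7*(-174 + 7*0)) - 589/5 = 1/(7*(-174 + 0)) - 589/5 = (⅐)/(-174) - 589/5 = (⅐)*(-1/174) - 589/5 = -1/1218 - 589/5 = -717407/6090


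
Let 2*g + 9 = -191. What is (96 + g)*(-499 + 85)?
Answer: 1656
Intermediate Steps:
g = -100 (g = -9/2 + (1/2)*(-191) = -9/2 - 191/2 = -100)
(96 + g)*(-499 + 85) = (96 - 100)*(-499 + 85) = -4*(-414) = 1656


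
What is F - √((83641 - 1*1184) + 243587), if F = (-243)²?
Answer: 59049 - 2*√81511 ≈ 58478.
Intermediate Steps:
F = 59049
F - √((83641 - 1*1184) + 243587) = 59049 - √((83641 - 1*1184) + 243587) = 59049 - √((83641 - 1184) + 243587) = 59049 - √(82457 + 243587) = 59049 - √326044 = 59049 - 2*√81511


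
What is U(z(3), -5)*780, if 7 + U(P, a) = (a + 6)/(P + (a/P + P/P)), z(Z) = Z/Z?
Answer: -5720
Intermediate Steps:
z(Z) = 1
U(P, a) = -7 + (6 + a)/(1 + P + a/P) (U(P, a) = -7 + (a + 6)/(P + (a/P + P/P)) = -7 + (6 + a)/(P + (a/P + 1)) = -7 + (6 + a)/(P + (1 + a/P)) = -7 + (6 + a)/(1 + P + a/P))
U(z(3), -5)*780 = ((-1*1 - 7*(-5) - 7*1² + 1*(-5))/(1 - 5 + 1²))*780 = ((-1 + 35 - 7*1 - 5)/(1 - 5 + 1))*780 = ((-1 + 35 - 7 - 5)/(-3))*780 = -⅓*22*780 = -22/3*780 = -5720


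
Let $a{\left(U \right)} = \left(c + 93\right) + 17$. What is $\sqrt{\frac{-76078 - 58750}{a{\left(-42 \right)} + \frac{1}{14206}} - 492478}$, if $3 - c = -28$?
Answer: $\frac{3 i \sqrt{219972829265623622}}{2003047} \approx 702.45 i$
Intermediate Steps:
$c = 31$ ($c = 3 - -28 = 3 + 28 = 31$)
$a{\left(U \right)} = 141$ ($a{\left(U \right)} = \left(31 + 93\right) + 17 = 124 + 17 = 141$)
$\sqrt{\frac{-76078 - 58750}{a{\left(-42 \right)} + \frac{1}{14206}} - 492478} = \sqrt{\frac{-76078 - 58750}{141 + \frac{1}{14206}} - 492478} = \sqrt{- \frac{134828}{141 + \frac{1}{14206}} - 492478} = \sqrt{- \frac{134828}{\frac{2003047}{14206}} - 492478} = \sqrt{\left(-134828\right) \frac{14206}{2003047} - 492478} = \sqrt{- \frac{1915366568}{2003047} - 492478} = \sqrt{- \frac{988371947034}{2003047}} = \frac{3 i \sqrt{219972829265623622}}{2003047}$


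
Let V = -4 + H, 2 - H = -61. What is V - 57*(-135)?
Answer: 7754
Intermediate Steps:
H = 63 (H = 2 - 1*(-61) = 2 + 61 = 63)
V = 59 (V = -4 + 63 = 59)
V - 57*(-135) = 59 - 57*(-135) = 59 + 7695 = 7754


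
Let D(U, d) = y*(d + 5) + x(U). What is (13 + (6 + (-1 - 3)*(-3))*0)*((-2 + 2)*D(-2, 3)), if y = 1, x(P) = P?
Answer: 0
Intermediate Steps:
D(U, d) = 5 + U + d (D(U, d) = 1*(d + 5) + U = 1*(5 + d) + U = (5 + d) + U = 5 + U + d)
(13 + (6 + (-1 - 3)*(-3))*0)*((-2 + 2)*D(-2, 3)) = (13 + (6 + (-1 - 3)*(-3))*0)*((-2 + 2)*(5 - 2 + 3)) = (13 + (6 - 4*(-3))*0)*(0*6) = (13 + (6 + 12)*0)*0 = (13 + 18*0)*0 = (13 + 0)*0 = 13*0 = 0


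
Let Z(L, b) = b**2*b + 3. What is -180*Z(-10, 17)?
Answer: -884880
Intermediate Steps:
Z(L, b) = 3 + b**3 (Z(L, b) = b**3 + 3 = 3 + b**3)
-180*Z(-10, 17) = -180*(3 + 17**3) = -180*(3 + 4913) = -180*4916 = -884880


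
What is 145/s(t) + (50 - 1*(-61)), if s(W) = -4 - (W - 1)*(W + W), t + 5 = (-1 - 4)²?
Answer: 84659/764 ≈ 110.81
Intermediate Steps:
t = 20 (t = -5 + (-1 - 4)² = -5 + (-5)² = -5 + 25 = 20)
s(W) = -4 - 2*W*(-1 + W) (s(W) = -4 - (-1 + W)*2*W = -4 - 2*W*(-1 + W))
145/s(t) + (50 - 1*(-61)) = 145/(-4 - 2*20² + 2*20) + (50 - 1*(-61)) = 145/(-4 - 2*400 + 40) + (50 + 61) = 145/(-4 - 800 + 40) + 111 = 145/(-764) + 111 = -1/764*145 + 111 = -145/764 + 111 = 84659/764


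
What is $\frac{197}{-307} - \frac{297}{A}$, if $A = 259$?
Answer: $- \frac{142202}{79513} \approx -1.7884$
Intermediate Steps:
$\frac{197}{-307} - \frac{297}{A} = \frac{197}{-307} - \frac{297}{259} = 197 \left(- \frac{1}{307}\right) - \frac{297}{259} = - \frac{197}{307} - \frac{297}{259} = - \frac{142202}{79513}$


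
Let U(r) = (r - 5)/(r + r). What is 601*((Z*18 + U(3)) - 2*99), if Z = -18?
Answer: -941767/3 ≈ -3.1392e+5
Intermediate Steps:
U(r) = (-5 + r)/(2*r) (U(r) = (-5 + r)/((2*r)) = (-5 + r)*(1/(2*r)) = (-5 + r)/(2*r))
601*((Z*18 + U(3)) - 2*99) = 601*((-18*18 + (½)*(-5 + 3)/3) - 2*99) = 601*((-324 + (½)*(⅓)*(-2)) - 198) = 601*((-324 - ⅓) - 198) = 601*(-973/3 - 198) = 601*(-1567/3) = -941767/3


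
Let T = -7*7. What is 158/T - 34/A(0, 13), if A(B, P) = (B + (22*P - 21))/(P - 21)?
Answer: -28542/12985 ≈ -2.1981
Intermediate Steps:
T = -49
A(B, P) = (-21 + B + 22*P)/(-21 + P) (A(B, P) = (B + (-21 + 22*P))/(-21 + P) = (-21 + B + 22*P)/(-21 + P))
158/T - 34/A(0, 13) = 158/(-49) - 34*(-21 + 13)/(-21 + 0 + 22*13) = 158*(-1/49) - 34*(-8/(-21 + 0 + 286)) = -158/49 - 34/((-1/8*265)) = -158/49 - 34/(-265/8) = -158/49 - 34*(-8/265) = -158/49 + 272/265 = -28542/12985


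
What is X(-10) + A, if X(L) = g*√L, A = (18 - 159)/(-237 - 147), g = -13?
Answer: 47/128 - 13*I*√10 ≈ 0.36719 - 41.11*I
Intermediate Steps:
A = 47/128 (A = -141/(-384) = -141*(-1/384) = 47/128 ≈ 0.36719)
X(L) = -13*√L
X(-10) + A = -13*I*√10 + 47/128 = 47/128 - 13*I*√10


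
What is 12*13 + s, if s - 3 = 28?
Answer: 187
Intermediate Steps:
s = 31 (s = 3 + 28 = 31)
12*13 + s = 12*13 + 31 = 156 + 31 = 187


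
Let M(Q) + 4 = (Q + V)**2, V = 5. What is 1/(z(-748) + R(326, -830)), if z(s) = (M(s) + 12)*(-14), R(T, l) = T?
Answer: -1/7728472 ≈ -1.2939e-7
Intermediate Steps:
M(Q) = -4 + (5 + Q)**2 (M(Q) = -4 + (Q + 5)**2 = -4 + (5 + Q)**2)
z(s) = -112 - 14*(5 + s)**2 (z(s) = ((-4 + (5 + s)**2) + 12)*(-14) = (8 + (5 + s)**2)*(-14) = -112 - 14*(5 + s)**2)
1/(z(-748) + R(326, -830)) = 1/((-112 - 14*(5 - 748)**2) + 326) = 1/((-112 - 14*(-743)**2) + 326) = 1/((-112 - 14*552049) + 326) = 1/((-112 - 7728686) + 326) = 1/(-7728798 + 326) = 1/(-7728472) = -1/7728472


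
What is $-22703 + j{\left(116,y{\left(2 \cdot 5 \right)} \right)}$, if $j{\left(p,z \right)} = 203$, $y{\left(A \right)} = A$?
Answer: $-22500$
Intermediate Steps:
$-22703 + j{\left(116,y{\left(2 \cdot 5 \right)} \right)} = -22703 + 203 = -22500$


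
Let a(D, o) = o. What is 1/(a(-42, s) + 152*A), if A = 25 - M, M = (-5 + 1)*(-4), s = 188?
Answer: 1/1556 ≈ 0.00064267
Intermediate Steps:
M = 16 (M = -4*(-4) = 16)
A = 9 (A = 25 - 1*16 = 25 - 16 = 9)
1/(a(-42, s) + 152*A) = 1/(188 + 152*9) = 1/(188 + 1368) = 1/1556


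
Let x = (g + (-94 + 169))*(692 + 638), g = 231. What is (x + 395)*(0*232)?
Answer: 0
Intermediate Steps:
x = 406980 (x = (231 + (-94 + 169))*(692 + 638) = (231 + 75)*1330 = 306*1330 = 406980)
(x + 395)*(0*232) = (406980 + 395)*(0*232) = 407375*0 = 0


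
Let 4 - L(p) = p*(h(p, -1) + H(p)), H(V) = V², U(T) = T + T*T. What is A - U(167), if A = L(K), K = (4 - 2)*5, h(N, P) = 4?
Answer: -29092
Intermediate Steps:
U(T) = T + T²
K = 10 (K = 2*5 = 10)
L(p) = 4 - p*(4 + p²)
A = -1036 (A = 4 - 1*10³ - 4*10 = 4 - 1*1000 - 40 = 4 - 1000 - 40 = -1036)
A - U(167) = -1036 - 167*(1 + 167) = -1036 - 167*168 = -1036 - 1*28056 = -1036 - 28056 = -29092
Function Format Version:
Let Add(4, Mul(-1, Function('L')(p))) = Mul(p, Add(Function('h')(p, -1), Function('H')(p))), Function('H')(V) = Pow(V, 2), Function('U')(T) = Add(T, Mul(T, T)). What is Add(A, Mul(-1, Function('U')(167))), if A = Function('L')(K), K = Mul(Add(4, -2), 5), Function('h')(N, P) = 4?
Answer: -29092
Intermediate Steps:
Function('U')(T) = Add(T, Pow(T, 2))
K = 10 (K = Mul(2, 5) = 10)
Function('L')(p) = Add(4, Mul(-1, p, Add(4, Pow(p, 2)))) (Function('L')(p) = Add(4, Mul(-1, Mul(p, Add(4, Pow(p, 2))))) = Add(4, Mul(-1, p, Add(4, Pow(p, 2)))))
A = -1036 (A = Add(4, Mul(-1, Pow(10, 3)), Mul(-4, 10)) = Add(4, Mul(-1, 1000), -40) = Add(4, -1000, -40) = -1036)
Add(A, Mul(-1, Function('U')(167))) = Add(-1036, Mul(-1, Mul(167, Add(1, 167)))) = Add(-1036, Mul(-1, Mul(167, 168))) = Add(-1036, Mul(-1, 28056)) = Add(-1036, -28056) = -29092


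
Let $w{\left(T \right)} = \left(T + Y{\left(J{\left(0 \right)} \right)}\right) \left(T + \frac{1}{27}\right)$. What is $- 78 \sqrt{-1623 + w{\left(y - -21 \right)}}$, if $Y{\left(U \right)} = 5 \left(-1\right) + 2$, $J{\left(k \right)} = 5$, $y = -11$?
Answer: $- \frac{52 i \sqrt{31443}}{3} \approx - 3073.6 i$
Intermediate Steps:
$Y{\left(U \right)} = -3$ ($Y{\left(U \right)} = -5 + 2 = -3$)
$w{\left(T \right)} = \left(-3 + T\right) \left(\frac{1}{27} + T\right)$ ($w{\left(T \right)} = \left(T - 3\right) \left(T + \frac{1}{27}\right) = \left(-3 + T\right) \left(T + \frac{1}{27}\right) = \left(-3 + T\right) \left(\frac{1}{27} + T\right)$)
$- 78 \sqrt{-1623 + w{\left(y - -21 \right)}} = - 78 \sqrt{-1623 - \left(\frac{1}{9} - \left(-11 - -21\right)^{2} + \frac{80 \left(-11 - -21\right)}{27}\right)} = - 78 \sqrt{-1623 - \left(\frac{1}{9} - \left(-11 + 21\right)^{2} + \frac{80 \left(-11 + 21\right)}{27}\right)} = - 78 \sqrt{-1623 - \left(\frac{803}{27} - 100\right)} = - 78 \sqrt{-1623 - - \frac{1897}{27}} = - 78 \sqrt{-1623 + \frac{1897}{27}} = - 78 \sqrt{- \frac{41924}{27}} = - 78 \frac{2 i \sqrt{31443}}{9} = - \frac{52 i \sqrt{31443}}{3}$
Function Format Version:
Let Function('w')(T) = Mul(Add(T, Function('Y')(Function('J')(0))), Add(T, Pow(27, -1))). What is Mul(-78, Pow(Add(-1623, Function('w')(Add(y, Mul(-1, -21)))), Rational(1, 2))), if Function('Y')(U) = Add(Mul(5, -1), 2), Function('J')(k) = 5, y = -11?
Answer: Mul(Rational(-52, 3), I, Pow(31443, Rational(1, 2))) ≈ Mul(-3073.6, I)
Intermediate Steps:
Function('Y')(U) = -3 (Function('Y')(U) = Add(-5, 2) = -3)
Function('w')(T) = Mul(Add(-3, T), Add(Rational(1, 27), T)) (Function('w')(T) = Mul(Add(T, -3), Add(T, Pow(27, -1))) = Mul(Add(-3, T), Add(T, Rational(1, 27))) = Mul(Add(-3, T), Add(Rational(1, 27), T)))
Mul(-78, Pow(Add(-1623, Function('w')(Add(y, Mul(-1, -21)))), Rational(1, 2))) = Mul(-78, Pow(Add(-1623, Add(Rational(-1, 9), Pow(Add(-11, Mul(-1, -21)), 2), Mul(Rational(-80, 27), Add(-11, Mul(-1, -21))))), Rational(1, 2))) = Mul(-78, Pow(Add(-1623, Add(Rational(-1, 9), Pow(Add(-11, 21), 2), Mul(Rational(-80, 27), Add(-11, 21)))), Rational(1, 2))) = Mul(-78, Pow(Add(-1623, Add(Rational(-1, 9), Pow(10, 2), Mul(Rational(-80, 27), 10))), Rational(1, 2))) = Mul(-78, Pow(Add(-1623, Add(Rational(-1, 9), 100, Rational(-800, 27))), Rational(1, 2))) = Mul(-78, Pow(Add(-1623, Rational(1897, 27)), Rational(1, 2))) = Mul(-78, Pow(Rational(-41924, 27), Rational(1, 2))) = Mul(-78, Mul(Rational(2, 9), I, Pow(31443, Rational(1, 2)))) = Mul(Rational(-52, 3), I, Pow(31443, Rational(1, 2)))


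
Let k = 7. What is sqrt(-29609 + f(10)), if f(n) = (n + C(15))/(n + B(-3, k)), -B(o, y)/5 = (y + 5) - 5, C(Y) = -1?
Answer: I*sqrt(740234)/5 ≈ 172.07*I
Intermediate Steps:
B(o, y) = -5*y (B(o, y) = -5*((y + 5) - 5) = -5*((5 + y) - 5) = -5*y)
f(n) = (-1 + n)/(-35 + n) (f(n) = (n - 1)/(n - 5*7) = (-1 + n)/(n - 35) = (-1 + n)/(-35 + n))
sqrt(-29609 + f(10)) = sqrt(-29609 + (-1 + 10)/(-35 + 10)) = sqrt(-29609 + 9/(-25)) = sqrt(-29609 - 1/25*9) = sqrt(-29609 - 9/25) = sqrt(-740234/25) = I*sqrt(740234)/5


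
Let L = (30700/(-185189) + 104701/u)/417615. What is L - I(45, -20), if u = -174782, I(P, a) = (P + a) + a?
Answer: -67586217863289739/13517238621601770 ≈ -5.0000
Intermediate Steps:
I(P, a) = P + 2*a
L = -24755280889/13517238621601770 (L = (30700/(-185189) + 104701/(-174782))/417615 = (30700*(-1/185189) + 104701*(-1/174782))*(1/417615) = (-30700/185189 - 104701/174782)*(1/417615) = -24755280889/32367703798*1/417615 = -24755280889/13517238621601770 ≈ -1.8314e-6)
L - I(45, -20) = -24755280889/13517238621601770 - (45 + 2*(-20)) = -24755280889/13517238621601770 - (45 - 40) = -24755280889/13517238621601770 - 1*5 = -24755280889/13517238621601770 - 5 = -67586217863289739/13517238621601770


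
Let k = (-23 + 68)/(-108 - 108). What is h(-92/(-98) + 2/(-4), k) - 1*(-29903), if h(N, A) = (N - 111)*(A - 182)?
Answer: 117713311/2352 ≈ 50048.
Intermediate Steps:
k = -5/24 (k = 45/(-216) = 45*(-1/216) = -5/24 ≈ -0.20833)
h(N, A) = (-182 + A)*(-111 + N) (h(N, A) = (-111 + N)*(-182 + A) = (-182 + A)*(-111 + N))
h(-92/(-98) + 2/(-4), k) - 1*(-29903) = (20202 - 182*(-92/(-98) + 2/(-4)) - 111*(-5/24) - 5*(-92/(-98) + 2/(-4))/24) - 1*(-29903) = (20202 - 182*(-92*(-1/98) + 2*(-¼)) + 185/8 - 5*(-92*(-1/98) + 2*(-¼))/24) + 29903 = (20202 - 182*(46/49 - ½) + 185/8 - 5*(46/49 - ½)/24) + 29903 = (20202 - 182*43/98 + 185/8 - 5/24*43/98) + 29903 = (20202 - 559/7 + 185/8 - 215/2352) + 29903 = 47381455/2352 + 29903 = 117713311/2352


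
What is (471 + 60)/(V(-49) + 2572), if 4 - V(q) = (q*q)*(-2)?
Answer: 531/7378 ≈ 0.071971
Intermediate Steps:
V(q) = 4 + 2*q² (V(q) = 4 - q*q*(-2) = 4 - q²*(-2) = 4 - (-2)*q² = 4 + 2*q²)
(471 + 60)/(V(-49) + 2572) = (471 + 60)/((4 + 2*(-49)²) + 2572) = 531/((4 + 2*2401) + 2572) = 531/((4 + 4802) + 2572) = 531/(4806 + 2572) = 531/7378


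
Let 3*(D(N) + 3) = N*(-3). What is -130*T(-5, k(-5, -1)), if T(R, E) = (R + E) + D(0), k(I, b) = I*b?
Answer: 390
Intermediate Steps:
D(N) = -3 - N (D(N) = -3 + (N*(-3))/3 = -3 + (-3*N)/3 = -3 - N)
T(R, E) = -3 + E + R (T(R, E) = (R + E) + (-3 - 1*0) = (E + R) + (-3 + 0) = (E + R) - 3 = -3 + E + R)
-130*T(-5, k(-5, -1)) = -130*(-3 - 5*(-1) - 5) = -130*(-3 + 5 - 5) = -130*(-3) = 390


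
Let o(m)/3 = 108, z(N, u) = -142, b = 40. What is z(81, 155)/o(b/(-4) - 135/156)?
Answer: -71/162 ≈ -0.43827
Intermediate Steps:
o(m) = 324 (o(m) = 3*108 = 324)
z(81, 155)/o(b/(-4) - 135/156) = -142/324 = -142*1/324 = -71/162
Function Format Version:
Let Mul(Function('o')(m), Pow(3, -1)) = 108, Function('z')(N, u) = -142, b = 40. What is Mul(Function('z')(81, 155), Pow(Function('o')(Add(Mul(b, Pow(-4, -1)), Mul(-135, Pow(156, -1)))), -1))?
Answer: Rational(-71, 162) ≈ -0.43827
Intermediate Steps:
Function('o')(m) = 324 (Function('o')(m) = Mul(3, 108) = 324)
Mul(Function('z')(81, 155), Pow(Function('o')(Add(Mul(b, Pow(-4, -1)), Mul(-135, Pow(156, -1)))), -1)) = Mul(-142, Pow(324, -1)) = Mul(-142, Rational(1, 324)) = Rational(-71, 162)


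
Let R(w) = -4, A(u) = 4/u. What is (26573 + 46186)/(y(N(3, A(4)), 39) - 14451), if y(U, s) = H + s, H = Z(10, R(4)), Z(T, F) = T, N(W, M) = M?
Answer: -72759/14402 ≈ -5.0520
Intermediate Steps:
H = 10
y(U, s) = 10 + s
(26573 + 46186)/(y(N(3, A(4)), 39) - 14451) = (26573 + 46186)/((10 + 39) - 14451) = 72759/(49 - 14451) = 72759/(-14402) = 72759*(-1/14402) = -72759/14402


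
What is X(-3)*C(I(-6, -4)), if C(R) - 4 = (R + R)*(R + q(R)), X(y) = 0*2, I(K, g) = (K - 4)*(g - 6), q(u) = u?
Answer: 0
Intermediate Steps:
I(K, g) = (-6 + g)*(-4 + K) (I(K, g) = (-4 + K)*(-6 + g) = (-6 + g)*(-4 + K))
X(y) = 0
C(R) = 4 + 4*R² (C(R) = 4 + (R + R)*(R + R) = 4 + (2*R)*(2*R) = 4 + 4*R²)
X(-3)*C(I(-6, -4)) = 0*(4 + 4*(24 - 6*(-6) - 4*(-4) - 6*(-4))²) = 0*(4 + 4*(24 + 36 + 16 + 24)²) = 0*(4 + 4*100²) = 0*(4 + 4*10000) = 0*(4 + 40000) = 0*40004 = 0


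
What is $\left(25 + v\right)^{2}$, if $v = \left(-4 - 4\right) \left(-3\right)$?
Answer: $2401$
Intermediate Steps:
$v = 24$ ($v = \left(-4 - 4\right) \left(-3\right) = \left(-8\right) \left(-3\right) = 24$)
$\left(25 + v\right)^{2} = \left(25 + 24\right)^{2} = 49^{2} = 2401$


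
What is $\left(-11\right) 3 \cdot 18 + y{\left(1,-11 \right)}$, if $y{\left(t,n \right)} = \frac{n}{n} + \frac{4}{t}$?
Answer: $-589$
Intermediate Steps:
$y{\left(t,n \right)} = 1 + \frac{4}{t}$
$\left(-11\right) 3 \cdot 18 + y{\left(1,-11 \right)} = \left(-11\right) 3 \cdot 18 + \frac{4 + 1}{1} = \left(-33\right) 18 + 1 \cdot 5 = -594 + 5 = -589$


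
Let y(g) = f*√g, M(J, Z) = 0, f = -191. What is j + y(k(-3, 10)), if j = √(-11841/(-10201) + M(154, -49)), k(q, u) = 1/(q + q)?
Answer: √11841/101 - 191*I*√6/6 ≈ 1.0774 - 77.975*I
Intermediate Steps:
k(q, u) = 1/(2*q)
y(g) = -191*√g
j = √11841/101 (j = √(-11841/(-10201) + 0) = √(-11841*(-1/10201) + 0) = √(11841/10201 + 0) = √(11841/10201) = √11841/101 ≈ 1.0774)
j + y(k(-3, 10)) = √11841/101 - 191*√2*(I*√3/3)/2 = √11841/101 - 191*I*√6/6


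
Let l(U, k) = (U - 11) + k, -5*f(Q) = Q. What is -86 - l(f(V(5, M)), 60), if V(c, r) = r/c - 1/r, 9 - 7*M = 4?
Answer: -23669/175 ≈ -135.25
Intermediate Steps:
M = 5/7 (M = 9/7 - 1/7*4 = 9/7 - 4/7 = 5/7 ≈ 0.71429)
V(c, r) = -1/r + r/c
f(Q) = -Q/5
l(U, k) = -11 + U + k (l(U, k) = (-11 + U) + k = -11 + U + k)
-86 - l(f(V(5, M)), 60) = -86 - (-11 - (-1/5/7 + (5/7)/5)/5 + 60) = -86 - (-11 - (-1*7/5 + (5/7)*(1/5))/5 + 60) = -86 - (-11 - (-7/5 + 1/7)/5 + 60) = -86 - (-11 - 1/5*(-44/35) + 60) = -86 - (-11 + 44/175 + 60) = -86 - 1*8619/175 = -86 - 8619/175 = -23669/175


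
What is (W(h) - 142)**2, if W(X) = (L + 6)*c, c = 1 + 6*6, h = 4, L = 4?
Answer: 51984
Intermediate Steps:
c = 37 (c = 1 + 36 = 37)
W(X) = 370 (W(X) = (4 + 6)*37 = 10*37 = 370)
(W(h) - 142)**2 = (370 - 142)**2 = 228**2 = 51984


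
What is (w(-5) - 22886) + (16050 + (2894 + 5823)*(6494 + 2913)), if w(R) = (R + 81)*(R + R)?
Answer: 81993223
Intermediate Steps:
w(R) = 2*R*(81 + R) (w(R) = (81 + R)*(2*R) = 2*R*(81 + R))
(w(-5) - 22886) + (16050 + (2894 + 5823)*(6494 + 2913)) = (2*(-5)*(81 - 5) - 22886) + (16050 + (2894 + 5823)*(6494 + 2913)) = (2*(-5)*76 - 22886) + (16050 + 8717*9407) = (-760 - 22886) + (16050 + 82000819) = -23646 + 82016869 = 81993223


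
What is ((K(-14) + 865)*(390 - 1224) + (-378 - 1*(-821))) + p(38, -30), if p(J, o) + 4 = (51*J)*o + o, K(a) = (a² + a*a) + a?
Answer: -1094393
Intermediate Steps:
K(a) = a + 2*a² (K(a) = (a² + a²) + a = 2*a² + a = a + 2*a²)
p(J, o) = -4 + o + 51*J*o (p(J, o) = -4 + ((51*J)*o + o) = -4 + (51*J*o + o) = -4 + (o + 51*J*o) = -4 + o + 51*J*o)
((K(-14) + 865)*(390 - 1224) + (-378 - 1*(-821))) + p(38, -30) = ((-14*(1 + 2*(-14)) + 865)*(390 - 1224) + (-378 - 1*(-821))) + (-4 - 30 + 51*38*(-30)) = ((-14*(1 - 28) + 865)*(-834) + (-378 + 821)) + (-4 - 30 - 58140) = ((-14*(-27) + 865)*(-834) + 443) - 58174 = ((378 + 865)*(-834) + 443) - 58174 = (1243*(-834) + 443) - 58174 = (-1036662 + 443) - 58174 = -1036219 - 58174 = -1094393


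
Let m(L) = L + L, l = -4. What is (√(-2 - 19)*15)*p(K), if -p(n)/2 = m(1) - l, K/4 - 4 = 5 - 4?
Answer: -180*I*√21 ≈ -824.86*I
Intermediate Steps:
K = 20 (K = 16 + 4*(5 - 4) = 16 + 4*1 = 16 + 4 = 20)
m(L) = 2*L
p(n) = -12 (p(n) = -2*(2*1 - 1*(-4)) = -2*(2 + 4) = -2*6 = -12)
(√(-2 - 19)*15)*p(K) = (√(-2 - 19)*15)*(-12) = (√(-21)*15)*(-12) = ((I*√21)*15)*(-12) = (15*I*√21)*(-12) = -180*I*√21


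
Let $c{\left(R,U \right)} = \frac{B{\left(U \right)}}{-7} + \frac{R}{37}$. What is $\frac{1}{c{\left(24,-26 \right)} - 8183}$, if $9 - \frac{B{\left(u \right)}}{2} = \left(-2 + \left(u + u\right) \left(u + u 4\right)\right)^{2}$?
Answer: $\frac{37}{482500263} \approx 7.6684 \cdot 10^{-8}$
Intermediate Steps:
$B{\left(u \right)} = 18 - 2 \left(-2 + 10 u^{2}\right)^{2}$ ($B{\left(u \right)} = 18 - 2 \left(-2 + \left(u + u\right) \left(u + u 4\right)\right)^{2} = 18 - 2 \left(-2 + 2 u \left(u + 4 u\right)\right)^{2} = 18 - 2 \left(-2 + 2 u 5 u\right)^{2} = 18 - 2 \left(-2 + 10 u^{2}\right)^{2}$)
$c{\left(R,U \right)} = - \frac{10}{7} - \frac{80 U^{2}}{7} + \frac{R}{37} + \frac{200 U^{4}}{7}$ ($c{\left(R,U \right)} = \frac{10 - 200 U^{4} + 80 U^{2}}{-7} + \frac{R}{37} = \left(10 - 200 U^{4} + 80 U^{2}\right) \left(- \frac{1}{7}\right) + R \frac{1}{37} = \left(- \frac{10}{7} - \frac{80 U^{2}}{7} + \frac{200 U^{4}}{7}\right) + \frac{R}{37} = - \frac{10}{7} - \frac{80 U^{2}}{7} + \frac{R}{37} + \frac{200 U^{4}}{7}$)
$\frac{1}{c{\left(24,-26 \right)} - 8183} = \frac{1}{\left(- \frac{10}{7} - \frac{80 \left(-26\right)^{2}}{7} + \frac{1}{37} \cdot 24 + \frac{200 \left(-26\right)^{4}}{7}\right) - 8183} = \frac{1}{\left(- \frac{10}{7} - \frac{54080}{7} + \frac{24}{37} + \frac{200}{7} \cdot 456976\right) - 8183} = \frac{1}{\left(- \frac{10}{7} - \frac{54080}{7} + \frac{24}{37} + \frac{91395200}{7}\right) - 8183} = \frac{1}{\frac{482803034}{37} - 8183} = \frac{1}{\frac{482500263}{37}} = \frac{37}{482500263}$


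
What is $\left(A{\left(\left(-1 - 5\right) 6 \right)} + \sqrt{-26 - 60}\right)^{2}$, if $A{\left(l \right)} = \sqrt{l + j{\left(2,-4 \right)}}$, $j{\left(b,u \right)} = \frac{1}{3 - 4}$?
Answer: $-123 - 2 \sqrt{3182} \approx -235.82$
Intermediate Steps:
$j{\left(b,u \right)} = -1$ ($j{\left(b,u \right)} = \frac{1}{-1} = -1$)
$A{\left(l \right)} = \sqrt{-1 + l}$ ($A{\left(l \right)} = \sqrt{l - 1} = \sqrt{-1 + l}$)
$\left(A{\left(\left(-1 - 5\right) 6 \right)} + \sqrt{-26 - 60}\right)^{2} = \left(\sqrt{-1 + \left(-1 - 5\right) 6} + \sqrt{-26 - 60}\right)^{2} = \left(\sqrt{-1 - 36} + \sqrt{-86}\right)^{2} = \left(\sqrt{-1 - 36} + i \sqrt{86}\right)^{2} = \left(\sqrt{-37} + i \sqrt{86}\right)^{2} = \left(i \sqrt{37} + i \sqrt{86}\right)^{2}$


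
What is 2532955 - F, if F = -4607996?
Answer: 7140951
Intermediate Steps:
2532955 - F = 2532955 - 1*(-4607996) = 2532955 + 4607996 = 7140951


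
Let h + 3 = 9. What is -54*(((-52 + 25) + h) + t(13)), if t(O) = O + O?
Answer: -270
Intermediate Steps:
h = 6 (h = -3 + 9 = 6)
t(O) = 2*O
-54*(((-52 + 25) + h) + t(13)) = -54*(((-52 + 25) + 6) + 2*13) = -54*((-27 + 6) + 26) = -54*(-21 + 26) = -54*5 = -270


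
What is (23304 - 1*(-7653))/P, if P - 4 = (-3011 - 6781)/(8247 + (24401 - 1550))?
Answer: 160450131/19100 ≈ 8400.5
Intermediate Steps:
P = 19100/5183 (P = 4 + (-3011 - 6781)/(8247 + (24401 - 1550)) = 4 - 9792/(8247 + 22851) = 4 - 9792/31098 = 4 - 9792*1/31098 = 4 - 1632/5183 = 19100/5183 ≈ 3.6851)
(23304 - 1*(-7653))/P = (23304 - 1*(-7653))/(19100/5183) = (23304 + 7653)*(5183/19100) = 30957*(5183/19100) = 160450131/19100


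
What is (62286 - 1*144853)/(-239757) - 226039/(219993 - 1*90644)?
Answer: -3955861240/2819302563 ≈ -1.4031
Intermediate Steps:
(62286 - 1*144853)/(-239757) - 226039/(219993 - 1*90644) = (62286 - 144853)*(-1/239757) - 226039/(219993 - 90644) = -82567*(-1/239757) - 226039/129349 = 82567/239757 - 226039*1/129349 = 82567/239757 - 20549/11759 = -3955861240/2819302563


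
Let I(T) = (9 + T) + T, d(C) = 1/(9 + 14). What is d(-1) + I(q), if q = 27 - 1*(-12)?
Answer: 2002/23 ≈ 87.043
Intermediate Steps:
d(C) = 1/23
q = 39 (q = 27 + 12 = 39)
I(T) = 9 + 2*T
d(-1) + I(q) = 1/23 + (9 + 2*39) = 1/23 + (9 + 78) = 1/23 + 87 = 2002/23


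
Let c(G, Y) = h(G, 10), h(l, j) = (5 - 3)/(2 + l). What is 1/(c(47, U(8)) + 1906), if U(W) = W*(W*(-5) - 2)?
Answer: 49/93396 ≈ 0.00052465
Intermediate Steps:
h(l, j) = 2/(2 + l)
U(W) = W*(-2 - 5*W) (U(W) = W*(-5*W - 2) = W*(-2 - 5*W))
c(G, Y) = 2/(2 + G)
1/(c(47, U(8)) + 1906) = 1/(2/(2 + 47) + 1906) = 1/(2/49 + 1906) = 1/(93396/49) = 49/93396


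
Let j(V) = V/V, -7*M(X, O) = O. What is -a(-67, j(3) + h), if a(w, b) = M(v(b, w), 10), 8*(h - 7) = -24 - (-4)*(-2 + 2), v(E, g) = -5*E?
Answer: 10/7 ≈ 1.4286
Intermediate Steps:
M(X, O) = -O/7
j(V) = 1
h = 4 (h = 7 + (-24 - (-4)*(-2 + 2))/8 = 7 + (-24 - (-4)*0)/8 = 7 + (-24 - 1*0)/8 = 7 + (-24 + 0)/8 = 7 + (⅛)*(-24) = 7 - 3 = 4)
a(w, b) = -10/7 (a(w, b) = -⅐*10 = -10/7)
-a(-67, j(3) + h) = -1*(-10/7) = 10/7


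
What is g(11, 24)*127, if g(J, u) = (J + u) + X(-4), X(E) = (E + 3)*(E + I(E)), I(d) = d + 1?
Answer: 5334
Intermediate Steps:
I(d) = 1 + d
X(E) = (1 + 2*E)*(3 + E) (X(E) = (E + 3)*(E + (1 + E)) = (3 + E)*(1 + 2*E) = (1 + 2*E)*(3 + E))
g(J, u) = 7 + J + u (g(J, u) = (J + u) + (3 + 2*(-4)**2 + 7*(-4)) = (J + u) + (3 + 2*16 - 28) = (J + u) + (3 + 32 - 28) = (J + u) + 7 = 7 + J + u)
g(11, 24)*127 = (7 + 11 + 24)*127 = 42*127 = 5334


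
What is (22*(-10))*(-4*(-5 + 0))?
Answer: -4400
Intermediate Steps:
(22*(-10))*(-4*(-5 + 0)) = -(-880)*(-5) = -220*20 = -4400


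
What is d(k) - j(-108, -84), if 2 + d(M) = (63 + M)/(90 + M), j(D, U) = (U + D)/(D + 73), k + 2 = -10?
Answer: -6217/910 ≈ -6.8319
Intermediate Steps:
k = -12 (k = -2 - 10 = -12)
j(D, U) = (D + U)/(73 + D)
d(M) = -2 + (63 + M)/(90 + M)
d(k) - j(-108, -84) = (-117 - 1*(-12))/(90 - 12) - (-108 - 84)/(73 - 108) = (-117 + 12)/78 - (-192)/(-35) = (1/78)*(-105) - (-1)*(-192)/35 = -35/26 - 1*192/35 = -35/26 - 192/35 = -6217/910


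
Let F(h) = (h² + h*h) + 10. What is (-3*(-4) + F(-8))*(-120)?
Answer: -18000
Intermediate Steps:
F(h) = 10 + 2*h² (F(h) = (h² + h²) + 10 = 2*h² + 10 = 10 + 2*h²)
(-3*(-4) + F(-8))*(-120) = (-3*(-4) + (10 + 2*(-8)²))*(-120) = (12 + (10 + 2*64))*(-120) = (12 + (10 + 128))*(-120) = (12 + 138)*(-120) = 150*(-120) = -18000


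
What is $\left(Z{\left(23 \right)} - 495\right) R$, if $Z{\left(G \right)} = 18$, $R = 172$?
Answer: $-82044$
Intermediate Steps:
$\left(Z{\left(23 \right)} - 495\right) R = \left(18 - 495\right) 172 = \left(-477\right) 172 = -82044$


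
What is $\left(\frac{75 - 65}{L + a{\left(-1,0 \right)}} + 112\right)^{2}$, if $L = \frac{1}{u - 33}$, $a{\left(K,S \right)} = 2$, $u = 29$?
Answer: $\frac{678976}{49} \approx 13857.0$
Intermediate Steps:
$L = - \frac{1}{4}$ ($L = \frac{1}{29 - 33} = \frac{1}{-4} = - \frac{1}{4} \approx -0.25$)
$\left(\frac{75 - 65}{L + a{\left(-1,0 \right)}} + 112\right)^{2} = \left(\frac{75 - 65}{- \frac{1}{4} + 2} + 112\right)^{2} = \left(\frac{10}{\frac{7}{4}} + 112\right)^{2} = \left(10 \cdot \frac{4}{7} + 112\right)^{2} = \left(\frac{40}{7} + 112\right)^{2} = \left(\frac{824}{7}\right)^{2} = \frac{678976}{49}$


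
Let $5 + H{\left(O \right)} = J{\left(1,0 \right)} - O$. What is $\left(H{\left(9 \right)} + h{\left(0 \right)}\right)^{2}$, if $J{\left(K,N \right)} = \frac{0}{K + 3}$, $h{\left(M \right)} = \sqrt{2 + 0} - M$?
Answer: $\left(14 - \sqrt{2}\right)^{2} \approx 158.4$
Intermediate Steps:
$h{\left(M \right)} = \sqrt{2} - M$
$J{\left(K,N \right)} = 0$ ($J{\left(K,N \right)} = \frac{0}{3 + K} = 0$)
$H{\left(O \right)} = -5 - O$ ($H{\left(O \right)} = -5 + \left(0 - O\right) = -5 - O$)
$\left(H{\left(9 \right)} + h{\left(0 \right)}\right)^{2} = \left(\left(-5 - 9\right) + \left(\sqrt{2} - 0\right)\right)^{2} = \left(\left(-5 - 9\right) + \left(\sqrt{2} + 0\right)\right)^{2} = \left(-14 + \sqrt{2}\right)^{2}$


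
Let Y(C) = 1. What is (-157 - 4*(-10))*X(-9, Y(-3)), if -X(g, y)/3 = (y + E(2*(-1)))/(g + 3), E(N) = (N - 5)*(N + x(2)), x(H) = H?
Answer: -117/2 ≈ -58.500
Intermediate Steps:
E(N) = (-5 + N)*(2 + N) (E(N) = (N - 5)*(N + 2) = (-5 + N)*(2 + N))
X(g, y) = -3*y/(3 + g) (X(g, y) = -3*(y + (-10 + (2*(-1))**2 - 6*(-1)))/(g + 3) = -3*(y + (-10 + (-2)**2 - 3*(-2)))/(3 + g) = -3*(y + (-10 + 4 + 6))/(3 + g) = -3*(y + 0)/(3 + g) = -3*y/(3 + g))
(-157 - 4*(-10))*X(-9, Y(-3)) = (-157 - 4*(-10))*(-3*1/(3 - 9)) = (-157 + 40)*(-3*1/(-6)) = -(-351)*(-1)/6 = -117*1/2 = -117/2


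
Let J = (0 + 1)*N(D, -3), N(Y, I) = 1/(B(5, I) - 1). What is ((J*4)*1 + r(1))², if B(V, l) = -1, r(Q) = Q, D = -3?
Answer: 1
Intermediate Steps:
N(Y, I) = -½ (N(Y, I) = 1/(-1 - 1) = 1/(-2) = -½)
J = -½ (J = (0 + 1)*(-½) = 1*(-½) = -½ ≈ -0.50000)
((J*4)*1 + r(1))² = (-½*4*1 + 1)² = (-2*1 + 1)² = (-2 + 1)² = (-1)² = 1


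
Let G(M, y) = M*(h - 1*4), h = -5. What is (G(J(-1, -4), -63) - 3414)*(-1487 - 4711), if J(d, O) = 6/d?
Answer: 20825280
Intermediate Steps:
G(M, y) = -9*M (G(M, y) = M*(-5 - 1*4) = M*(-5 - 4) = M*(-9) = -9*M)
(G(J(-1, -4), -63) - 3414)*(-1487 - 4711) = (-54/(-1) - 3414)*(-1487 - 4711) = (-54*(-1) - 3414)*(-6198) = (-9*(-6) - 3414)*(-6198) = (54 - 3414)*(-6198) = -3360*(-6198) = 20825280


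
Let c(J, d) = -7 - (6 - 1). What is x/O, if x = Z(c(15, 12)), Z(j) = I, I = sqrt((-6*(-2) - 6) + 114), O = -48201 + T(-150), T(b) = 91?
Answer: -sqrt(30)/24055 ≈ -0.00022770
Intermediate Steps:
c(J, d) = -12 (c(J, d) = -7 - 1*5 = -7 - 5 = -12)
O = -48110 (O = -48201 + 91 = -48110)
I = 2*sqrt(30) (I = sqrt((12 - 6) + 114) = sqrt(6 + 114) = sqrt(120) = 2*sqrt(30) ≈ 10.954)
Z(j) = 2*sqrt(30)
x = 2*sqrt(30) ≈ 10.954
x/O = (2*sqrt(30))/(-48110) = (2*sqrt(30))*(-1/48110) = -sqrt(30)/24055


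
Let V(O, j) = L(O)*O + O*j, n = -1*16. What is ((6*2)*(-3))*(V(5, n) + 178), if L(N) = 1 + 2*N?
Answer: -5508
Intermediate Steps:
n = -16
V(O, j) = O*j + O*(1 + 2*O) (V(O, j) = (1 + 2*O)*O + O*j = O*(1 + 2*O) + O*j = O*j + O*(1 + 2*O))
((6*2)*(-3))*(V(5, n) + 178) = ((6*2)*(-3))*(5*(1 - 16 + 2*5) + 178) = (12*(-3))*(5*(1 - 16 + 10) + 178) = -36*(5*(-5) + 178) = -36*(-25 + 178) = -36*153 = -5508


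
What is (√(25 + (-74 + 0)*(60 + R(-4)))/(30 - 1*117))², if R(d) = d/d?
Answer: -4489/7569 ≈ -0.59308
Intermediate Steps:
R(d) = 1
(√(25 + (-74 + 0)*(60 + R(-4)))/(30 - 1*117))² = (√(25 + (-74 + 0)*(60 + 1))/(30 - 1*117))² = (√(25 - 74*61)/(30 - 117))² = (√(25 - 4514)/(-87))² = (√(-4489)*(-1/87))² = ((67*I)*(-1/87))² = (-67*I/87)² = -4489/7569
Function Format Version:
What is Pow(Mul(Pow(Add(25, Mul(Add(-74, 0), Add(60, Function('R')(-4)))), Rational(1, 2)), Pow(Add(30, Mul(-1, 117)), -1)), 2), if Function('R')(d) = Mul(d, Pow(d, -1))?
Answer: Rational(-4489, 7569) ≈ -0.59308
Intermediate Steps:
Function('R')(d) = 1
Pow(Mul(Pow(Add(25, Mul(Add(-74, 0), Add(60, Function('R')(-4)))), Rational(1, 2)), Pow(Add(30, Mul(-1, 117)), -1)), 2) = Pow(Mul(Pow(Add(25, Mul(Add(-74, 0), Add(60, 1))), Rational(1, 2)), Pow(Add(30, Mul(-1, 117)), -1)), 2) = Pow(Mul(Pow(Add(25, Mul(-74, 61)), Rational(1, 2)), Pow(Add(30, -117), -1)), 2) = Pow(Mul(Pow(Add(25, -4514), Rational(1, 2)), Pow(-87, -1)), 2) = Pow(Mul(Pow(-4489, Rational(1, 2)), Rational(-1, 87)), 2) = Pow(Mul(Mul(67, I), Rational(-1, 87)), 2) = Pow(Mul(Rational(-67, 87), I), 2) = Rational(-4489, 7569)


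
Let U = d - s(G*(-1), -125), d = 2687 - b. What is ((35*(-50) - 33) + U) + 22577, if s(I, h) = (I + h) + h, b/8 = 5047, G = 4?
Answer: -16641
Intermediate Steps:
b = 40376 (b = 8*5047 = 40376)
s(I, h) = I + 2*h
d = -37689 (d = 2687 - 1*40376 = 2687 - 40376 = -37689)
U = -37435 (U = -37689 - (4*(-1) + 2*(-125)) = -37689 - (-4 - 250) = -37689 - 1*(-254) = -37689 + 254 = -37435)
((35*(-50) - 33) + U) + 22577 = ((35*(-50) - 33) - 37435) + 22577 = ((-1750 - 33) - 37435) + 22577 = (-1783 - 37435) + 22577 = -39218 + 22577 = -16641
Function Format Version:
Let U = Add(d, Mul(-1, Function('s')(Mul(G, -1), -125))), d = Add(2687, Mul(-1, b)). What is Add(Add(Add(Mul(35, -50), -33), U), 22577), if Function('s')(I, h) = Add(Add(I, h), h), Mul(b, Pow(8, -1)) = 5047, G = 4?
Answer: -16641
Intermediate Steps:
b = 40376 (b = Mul(8, 5047) = 40376)
Function('s')(I, h) = Add(I, Mul(2, h))
d = -37689 (d = Add(2687, Mul(-1, 40376)) = Add(2687, -40376) = -37689)
U = -37435 (U = Add(-37689, Mul(-1, Add(Mul(4, -1), Mul(2, -125)))) = Add(-37689, Mul(-1, Add(-4, -250))) = Add(-37689, Mul(-1, -254)) = Add(-37689, 254) = -37435)
Add(Add(Add(Mul(35, -50), -33), U), 22577) = Add(Add(Add(Mul(35, -50), -33), -37435), 22577) = Add(Add(Add(-1750, -33), -37435), 22577) = Add(Add(-1783, -37435), 22577) = Add(-39218, 22577) = -16641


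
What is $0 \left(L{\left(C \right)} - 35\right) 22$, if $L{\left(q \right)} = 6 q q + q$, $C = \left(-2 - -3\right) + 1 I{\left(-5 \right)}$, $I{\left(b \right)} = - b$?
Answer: $0$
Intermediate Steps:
$C = 6$ ($C = \left(-2 - -3\right) + 1 \left(\left(-1\right) \left(-5\right)\right) = \left(-2 + 3\right) + 1 \cdot 5 = 1 + 5 = 6$)
$L{\left(q \right)} = q + 6 q^{2}$ ($L{\left(q \right)} = 6 q^{2} + q = q + 6 q^{2}$)
$0 \left(L{\left(C \right)} - 35\right) 22 = 0 \left(6 \left(1 + 6 \cdot 6\right) - 35\right) 22 = 0 \left(6 \left(1 + 36\right) - 35\right) 22 = 0 \left(6 \cdot 37 - 35\right) 22 = 0 \left(222 - 35\right) 22 = 0 \cdot 187 \cdot 22 = 0 \cdot 4114 = 0$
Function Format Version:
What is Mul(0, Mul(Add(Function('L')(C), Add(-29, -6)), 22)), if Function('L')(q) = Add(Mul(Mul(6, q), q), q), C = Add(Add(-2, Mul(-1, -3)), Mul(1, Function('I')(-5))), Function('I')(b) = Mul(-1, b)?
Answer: 0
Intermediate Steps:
C = 6 (C = Add(Add(-2, Mul(-1, -3)), Mul(1, Mul(-1, -5))) = Add(Add(-2, 3), Mul(1, 5)) = Add(1, 5) = 6)
Function('L')(q) = Add(q, Mul(6, Pow(q, 2))) (Function('L')(q) = Add(Mul(6, Pow(q, 2)), q) = Add(q, Mul(6, Pow(q, 2))))
Mul(0, Mul(Add(Function('L')(C), Add(-29, -6)), 22)) = Mul(0, Mul(Add(Mul(6, Add(1, Mul(6, 6))), Add(-29, -6)), 22)) = Mul(0, Mul(Add(Mul(6, Add(1, 36)), -35), 22)) = Mul(0, Mul(Add(Mul(6, 37), -35), 22)) = Mul(0, Mul(Add(222, -35), 22)) = Mul(0, Mul(187, 22)) = Mul(0, 4114) = 0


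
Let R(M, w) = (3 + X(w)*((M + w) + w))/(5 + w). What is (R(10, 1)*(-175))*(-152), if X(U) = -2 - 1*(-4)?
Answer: 119700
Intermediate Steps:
X(U) = 2 (X(U) = -2 + 4 = 2)
R(M, w) = (3 + 2*M + 4*w)/(5 + w) (R(M, w) = (3 + 2*((M + w) + w))/(5 + w) = (3 + 2*(M + 2*w))/(5 + w) = (3 + (2*M + 4*w))/(5 + w) = (3 + 2*M + 4*w)/(5 + w))
(R(10, 1)*(-175))*(-152) = (((3 + 2*10 + 4*1)/(5 + 1))*(-175))*(-152) = (((3 + 20 + 4)/6)*(-175))*(-152) = (((⅙)*27)*(-175))*(-152) = ((9/2)*(-175))*(-152) = -1575/2*(-152) = 119700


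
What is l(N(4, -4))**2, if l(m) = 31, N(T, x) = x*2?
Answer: 961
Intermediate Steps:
N(T, x) = 2*x
l(N(4, -4))**2 = 31**2 = 961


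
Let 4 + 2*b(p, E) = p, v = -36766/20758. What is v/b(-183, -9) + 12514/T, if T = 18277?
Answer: 24960056904/35473335821 ≈ 0.70363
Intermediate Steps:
v = -18383/10379 (v = -36766*1/20758 = -18383/10379 ≈ -1.7712)
b(p, E) = -2 + p/2
v/b(-183, -9) + 12514/T = -18383/(10379*(-2 + (1/2)*(-183))) + 12514/18277 = -18383/(10379*(-2 - 183/2)) + 12514*(1/18277) = -18383/(10379*(-187/2)) + 12514/18277 = -18383/10379*(-2/187) + 12514/18277 = 36766/1940873 + 12514/18277 = 24960056904/35473335821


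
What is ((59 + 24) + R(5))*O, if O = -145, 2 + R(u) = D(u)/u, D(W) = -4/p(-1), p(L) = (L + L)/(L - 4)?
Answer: -11455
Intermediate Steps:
p(L) = 2*L/(-4 + L) (p(L) = (2*L)/(-4 + L) = 2*L/(-4 + L))
D(W) = -10 (D(W) = -4/(2*(-1)/(-4 - 1)) = -4/(2*(-1)/(-5)) = -4/(2*(-1)*(-⅕)) = -4/⅖ = -4*5/2 = -10)
R(u) = -2 - 10/u
((59 + 24) + R(5))*O = ((59 + 24) + (-2 - 10/5))*(-145) = (83 + (-2 - 10*⅕))*(-145) = (83 + (-2 - 2))*(-145) = (83 - 4)*(-145) = 79*(-145) = -11455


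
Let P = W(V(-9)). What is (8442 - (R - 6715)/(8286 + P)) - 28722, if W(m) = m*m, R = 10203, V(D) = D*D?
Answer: -301100648/14847 ≈ -20280.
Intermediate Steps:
V(D) = D²
W(m) = m²
P = 6561 (P = ((-9)²)² = 81² = 6561)
(8442 - (R - 6715)/(8286 + P)) - 28722 = (8442 - (10203 - 6715)/(8286 + 6561)) - 28722 = (8442 - 3488/14847) - 28722 = 125334886/14847 - 28722 = -301100648/14847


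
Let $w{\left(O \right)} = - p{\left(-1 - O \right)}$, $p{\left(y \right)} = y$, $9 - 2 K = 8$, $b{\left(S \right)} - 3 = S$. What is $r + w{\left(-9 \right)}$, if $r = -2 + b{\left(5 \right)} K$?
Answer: $-6$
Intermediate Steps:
$b{\left(S \right)} = 3 + S$
$K = \frac{1}{2}$ ($K = \frac{9}{2} - 4 = \frac{1}{2} \approx 0.5$)
$r = 2$ ($r = -2 + \left(3 + 5\right) \frac{1}{2} = -2 + 8 \cdot \frac{1}{2} = -2 + 4 = 2$)
$w{\left(O \right)} = 1 + O$ ($w{\left(O \right)} = - (-1 - O) = 1 + O$)
$r + w{\left(-9 \right)} = 2 + \left(1 - 9\right) = 2 - 8 = -6$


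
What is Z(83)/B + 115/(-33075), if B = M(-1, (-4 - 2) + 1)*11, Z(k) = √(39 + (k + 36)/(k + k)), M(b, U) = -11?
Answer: -23/6615 - √1094438/20086 ≈ -0.055561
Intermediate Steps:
Z(k) = √(39 + (36 + k)/(2*k)) (Z(k) = √(39 + (36 + k)/((2*k))) = √(39 + (36 + k)*(1/(2*k))) = √(39 + (36 + k)/(2*k)))
B = -121 (B = -11*11 = -121)
Z(83)/B + 115/(-33075) = (√(158 + 72/83)/2)/(-121) + 115/(-33075) = (√(158 + 72*(1/83))/2)*(-1/121) + 115*(-1/33075) = (√(158 + 72/83)/2)*(-1/121) - 23/6615 = (√(13186/83)/2)*(-1/121) - 23/6615 = ((√1094438/83)/2)*(-1/121) - 23/6615 = (√1094438/166)*(-1/121) - 23/6615 = -√1094438/20086 - 23/6615 = -23/6615 - √1094438/20086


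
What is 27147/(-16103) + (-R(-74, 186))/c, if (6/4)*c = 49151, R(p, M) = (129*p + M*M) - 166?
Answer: -1935362775/791478553 ≈ -2.4453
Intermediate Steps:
R(p, M) = -166 + M² + 129*p (R(p, M) = (129*p + M²) - 166 = (M² + 129*p) - 166 = -166 + M² + 129*p)
c = 98302/3 (c = (⅔)*49151 = 98302/3 ≈ 32767.)
27147/(-16103) + (-R(-74, 186))/c = 27147/(-16103) + (-(-166 + 186² + 129*(-74)))/(98302/3) = 27147*(-1/16103) - (-166 + 34596 - 9546)*(3/98302) = -27147/16103 - 1*24884*(3/98302) = -27147/16103 - 24884*3/98302 = -27147/16103 - 37326/49151 = -1935362775/791478553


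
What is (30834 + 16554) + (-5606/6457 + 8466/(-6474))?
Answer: 3977613461/83941 ≈ 47386.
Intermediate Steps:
(30834 + 16554) + (-5606/6457 + 8466/(-6474)) = 47388 + (-5606*1/6457 + 8466*(-1/6474)) = 47388 + (-5606/6457 - 17/13) = 47388 - 182647/83941 = 3977613461/83941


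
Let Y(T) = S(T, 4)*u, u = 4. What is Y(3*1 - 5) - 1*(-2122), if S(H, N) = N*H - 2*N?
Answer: 2058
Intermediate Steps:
S(H, N) = -2*N + H*N (S(H, N) = H*N - 2*N = -2*N + H*N)
Y(T) = -32 + 16*T (Y(T) = (4*(-2 + T))*4 = (-8 + 4*T)*4 = -32 + 16*T)
Y(3*1 - 5) - 1*(-2122) = (-32 + 16*(3*1 - 5)) - 1*(-2122) = (-32 + 16*(3 - 5)) + 2122 = (-32 + 16*(-2)) + 2122 = (-32 - 32) + 2122 = -64 + 2122 = 2058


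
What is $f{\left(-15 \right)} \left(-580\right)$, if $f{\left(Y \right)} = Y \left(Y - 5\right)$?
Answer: $-174000$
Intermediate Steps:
$f{\left(Y \right)} = Y \left(-5 + Y\right)$
$f{\left(-15 \right)} \left(-580\right) = - 15 \left(-5 - 15\right) \left(-580\right) = \left(-15\right) \left(-20\right) \left(-580\right) = 300 \left(-580\right) = -174000$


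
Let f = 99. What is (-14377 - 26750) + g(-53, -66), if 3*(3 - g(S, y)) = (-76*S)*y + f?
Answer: 47459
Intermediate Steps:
g(S, y) = -30 + 76*S*y/3 (g(S, y) = 3 - ((-76*S)*y + 99)/3 = 3 - (-76*S*y + 99)/3 = 3 - (99 - 76*S*y)/3 = 3 + (-33 + 76*S*y/3) = -30 + 76*S*y/3)
(-14377 - 26750) + g(-53, -66) = (-14377 - 26750) + (-30 + (76/3)*(-53)*(-66)) = -41127 + (-30 + 88616) = -41127 + 88586 = 47459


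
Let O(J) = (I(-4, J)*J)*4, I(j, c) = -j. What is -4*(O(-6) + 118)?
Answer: -88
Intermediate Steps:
O(J) = 16*J (O(J) = ((-1*(-4))*J)*4 = (4*J)*4 = 16*J)
-4*(O(-6) + 118) = -4*(16*(-6) + 118) = -4*(-96 + 118) = -4*22 = -88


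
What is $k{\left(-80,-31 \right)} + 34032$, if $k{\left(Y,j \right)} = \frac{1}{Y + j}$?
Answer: $\frac{3777551}{111} \approx 34032.0$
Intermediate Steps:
$k{\left(-80,-31 \right)} + 34032 = \frac{1}{-80 - 31} + 34032 = \frac{1}{-111} + 34032 = - \frac{1}{111} + 34032 = \frac{3777551}{111}$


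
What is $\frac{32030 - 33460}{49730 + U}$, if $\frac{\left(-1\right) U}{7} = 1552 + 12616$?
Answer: $\frac{715}{24723} \approx 0.02892$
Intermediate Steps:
$U = -99176$ ($U = - 7 \left(1552 + 12616\right) = \left(-7\right) 14168 = -99176$)
$\frac{32030 - 33460}{49730 + U} = \frac{32030 - 33460}{49730 - 99176} = - \frac{1430}{-49446} = \left(-1430\right) \left(- \frac{1}{49446}\right) = \frac{715}{24723}$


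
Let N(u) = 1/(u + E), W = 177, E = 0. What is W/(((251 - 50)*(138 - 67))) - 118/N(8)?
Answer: -4490549/4757 ≈ -943.99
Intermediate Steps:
N(u) = 1/u (N(u) = 1/(u + 0) = 1/u)
W/(((251 - 50)*(138 - 67))) - 118/N(8) = 177/(((251 - 50)*(138 - 67))) - 118/(1/8) = 177/((201*71)) - 118/1/8 = 177/14271 - 118*8 = 177*(1/14271) - 944 = 59/4757 - 944 = -4490549/4757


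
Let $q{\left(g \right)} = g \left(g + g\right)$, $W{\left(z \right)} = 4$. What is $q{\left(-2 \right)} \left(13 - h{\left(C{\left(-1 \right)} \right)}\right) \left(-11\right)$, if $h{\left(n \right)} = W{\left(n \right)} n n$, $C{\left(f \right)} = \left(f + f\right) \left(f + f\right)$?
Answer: $4488$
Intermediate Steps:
$C{\left(f \right)} = 4 f^{2}$ ($C{\left(f \right)} = 2 f 2 f = 4 f^{2}$)
$q{\left(g \right)} = 2 g^{2}$ ($q{\left(g \right)} = g 2 g = 2 g^{2}$)
$h{\left(n \right)} = 4 n^{2}$ ($h{\left(n \right)} = 4 n n = 4 n^{2}$)
$q{\left(-2 \right)} \left(13 - h{\left(C{\left(-1 \right)} \right)}\right) \left(-11\right) = 2 \left(-2\right)^{2} \left(13 - 4 \left(4 \left(-1\right)^{2}\right)^{2}\right) \left(-11\right) = 2 \cdot 4 \left(13 - 4 \left(4 \cdot 1\right)^{2}\right) \left(-11\right) = 8 \left(13 - 4 \cdot 4^{2}\right) \left(-11\right) = 8 \left(13 - 4 \cdot 16\right) \left(-11\right) = 8 \left(13 - 64\right) \left(-11\right) = 8 \left(-51\right) \left(-11\right) = \left(-408\right) \left(-11\right) = 4488$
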